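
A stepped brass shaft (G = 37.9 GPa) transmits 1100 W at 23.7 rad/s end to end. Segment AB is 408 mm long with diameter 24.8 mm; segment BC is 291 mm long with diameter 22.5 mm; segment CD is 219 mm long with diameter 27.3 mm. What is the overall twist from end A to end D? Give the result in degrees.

ω = 23.7 rad/s, so T = P/ω = 1100 / 23.70 = 46.41 N·m.
J_AB = π(0.0248)⁴/32 = 3.71×10^-8 m⁴; J_BC = π(0.0225)⁴/32 = 2.52×10^-8 m⁴; J_CD = π(0.0273)⁴/32 = 5.45×10^-8 m⁴.
θ = (T/G)·Σ L_i/J_i = (46.41/37.9×10⁹)·(0.408/3.71×10^-8 + 0.291/2.52×10^-8 + 0.219/5.45×10^-8) = 0.03254 rad.

1.86°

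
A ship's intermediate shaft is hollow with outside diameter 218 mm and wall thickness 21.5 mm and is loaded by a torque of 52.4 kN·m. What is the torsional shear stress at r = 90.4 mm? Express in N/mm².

J = π(d_o⁴ − d_i⁴)/32 = π(0.218⁴ − 0.175⁴)/32 = 1.297×10^-4 m⁴.
Shear stress varies linearly with radius: τ = T·r/J = 52400 × 0.0904 / 1.297×10^-4 = 3.654×10^7 Pa.

36.5 N/mm²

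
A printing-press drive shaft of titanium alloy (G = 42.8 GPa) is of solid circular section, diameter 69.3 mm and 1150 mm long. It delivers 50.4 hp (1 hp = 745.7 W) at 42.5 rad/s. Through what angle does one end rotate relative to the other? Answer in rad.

ω = 42.5 rad/s, so T = P/ω = 50.4×745.7 / 42.50 = 884.3 N·m.
J = πd⁴/32 = π(0.0693)⁴/32 = 2.264×10^-6 m⁴.
θ = T·L/(G·J) = 884.3 × 1.15 / (42.8×10⁹ × 2.264×10^-6) = 0.01049 rad.

0.0105 rad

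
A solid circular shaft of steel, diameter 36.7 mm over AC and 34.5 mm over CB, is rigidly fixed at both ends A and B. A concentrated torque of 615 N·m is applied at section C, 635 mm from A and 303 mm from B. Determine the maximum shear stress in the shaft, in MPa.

47.3 MPa

Compatibility: T_A·a/J_AC = T_B·b/J_CB with T_A + T_B = T₀.
J_AC = 1.78×10^-7 m⁴, J_CB = 1.39×10^-7 m⁴, so T_A = T₀·(J_AC/a)/((J_AC/a)+(J_CB/b)) = 233.3 N·m, T_B = 381.7 N·m.
τ in each portion: τ_AC = 2.40×10^7 Pa, τ_CB = 4.73×10^7 Pa; maximum is in CB.
τ_max = T_CB·r/J = 381.7·0.0173/1.39×10^-7 = 4.735×10^7 Pa.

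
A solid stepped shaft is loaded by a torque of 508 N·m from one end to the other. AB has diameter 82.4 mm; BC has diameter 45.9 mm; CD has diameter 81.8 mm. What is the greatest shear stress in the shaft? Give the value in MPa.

Under the same torque, τ_max = 16T/(πd³) is largest where d is smallest — segment BC (d = 45.9 mm).
τ_max = 16·508.0/(π·(0.0459)³) = 2.675×10^7 Pa.

26.8 MPa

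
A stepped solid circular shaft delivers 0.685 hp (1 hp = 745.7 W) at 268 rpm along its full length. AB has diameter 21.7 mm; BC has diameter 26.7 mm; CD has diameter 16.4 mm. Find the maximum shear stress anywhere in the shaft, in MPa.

21.0 MPa

ω = 2π·268/60 = 28.06 rad/s, so T = P/ω = 0.685×745.7 / 28.06 = 18.20 N·m.
Under the same torque, τ_max = 16T/(πd³) is largest where d is smallest — segment CD (d = 16.4 mm).
τ_max = 16·18.20/(π·(0.0164)³) = 2.102×10^7 Pa.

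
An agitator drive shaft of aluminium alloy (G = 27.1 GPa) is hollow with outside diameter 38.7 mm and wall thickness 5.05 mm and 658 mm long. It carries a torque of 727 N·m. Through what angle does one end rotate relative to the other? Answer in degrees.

J = π(d_o⁴ − d_i⁴)/32 = π(0.0387⁴ − 0.0286⁴)/32 = 1.545×10^-7 m⁴.
θ = T·L/(G·J) = 727.0 × 0.658 / (27.1×10⁹ × 1.545×10^-7) = 0.1142 rad.

6.54°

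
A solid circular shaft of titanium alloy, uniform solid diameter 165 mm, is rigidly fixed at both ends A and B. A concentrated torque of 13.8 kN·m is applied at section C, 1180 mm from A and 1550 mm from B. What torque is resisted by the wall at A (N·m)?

7840 N·m

With uniform GJ and both ends fixed, compatibility θ_AC = θ_CB gives T_A·a = T_B·b, together with T_A + T_B = T₀.
T_A = T₀·b/(a+b) = 13800·1550/2730 = 7835 N·m; T_B = 5965 N·m.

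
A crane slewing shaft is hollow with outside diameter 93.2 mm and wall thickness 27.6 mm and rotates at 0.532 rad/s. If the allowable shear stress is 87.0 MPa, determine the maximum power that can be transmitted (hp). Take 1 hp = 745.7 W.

9.59 hp

J = π(d_o⁴ − d_i⁴)/32 = π(0.0932⁴ − 0.0380⁴)/32 = 7.203×10^-6 m⁴.
T_max = τ_allow·J/r = 8.70×10^7 × 7.203×10^-6 / 0.0466 = 13450 N·m.
ω = 0.532 rad/s, so P_max = T_max·ω = 7154 W.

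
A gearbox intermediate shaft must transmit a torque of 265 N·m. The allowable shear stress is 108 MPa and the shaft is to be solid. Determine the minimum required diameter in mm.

For a solid shaft τ_max = 16T/(πd³), so d = (16T/(π τ_allow))^(1/3) = (16·265.0/(π·1.08×10^8))^(1/3) = 0.02321 m.

23.2 mm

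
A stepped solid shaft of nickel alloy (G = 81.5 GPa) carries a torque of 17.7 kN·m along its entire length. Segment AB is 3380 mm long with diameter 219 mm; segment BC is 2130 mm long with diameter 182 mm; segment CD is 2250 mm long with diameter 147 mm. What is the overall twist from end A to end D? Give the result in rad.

J_AB = π(0.219)⁴/32 = 2.26×10^-4 m⁴; J_BC = π(0.182)⁴/32 = 1.08×10^-4 m⁴; J_CD = π(0.147)⁴/32 = 4.58×10^-5 m⁴.
θ = (T/G)·Σ L_i/J_i = (17700/81.5×10⁹)·(3.38/2.26×10^-4 + 2.13/1.08×10^-4 + 2.25/4.58×10^-5) = 0.01820 rad.

0.0182 rad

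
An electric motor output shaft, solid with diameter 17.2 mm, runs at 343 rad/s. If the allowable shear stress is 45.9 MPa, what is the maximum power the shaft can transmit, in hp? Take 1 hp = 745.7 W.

J = πd⁴/32 = π(0.0172)⁴/32 = 8.592×10^-9 m⁴.
T_max = τ_allow·J/r = 4.59×10^7 × 8.592×10^-9 / 0.00860 = 45.86 N·m.
ω = 343 rad/s, so P_max = T_max·ω = 1.573×10^4 W.

21.1 hp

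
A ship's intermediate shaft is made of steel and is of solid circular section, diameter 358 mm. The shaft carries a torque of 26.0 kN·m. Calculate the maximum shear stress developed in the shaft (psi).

419 psi

J = πd⁴/32 = π(0.358)⁴/32 = 1.613×10^-3 m⁴.
τ_max = T·r/J = 26000 × 0.179 / 1.613×10^-3 = 2.886×10^6 Pa.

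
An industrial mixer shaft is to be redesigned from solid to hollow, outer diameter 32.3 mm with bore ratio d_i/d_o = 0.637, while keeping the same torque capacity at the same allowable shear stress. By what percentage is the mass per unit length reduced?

33.0 %

Equal τ_max and T ⇒ the solid shaft needs d_s³ = d_o³(1−k⁴), so d_s = 32.3·(1−0.637⁴)^(1/3) = 30.42 mm.
Area ratio A_h/A_s = d_o²(1−k²)/d_s² = (1−k²)/(1−k⁴)^(2/3) = 0.6700.
Mass saving = 1 − 0.6700 = 33.0 %.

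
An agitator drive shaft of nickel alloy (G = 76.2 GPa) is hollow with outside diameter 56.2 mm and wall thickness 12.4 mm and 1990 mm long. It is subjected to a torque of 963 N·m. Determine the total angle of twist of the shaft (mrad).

J = π(d_o⁴ − d_i⁴)/32 = π(0.0562⁴ − 0.0314⁴)/32 = 8.839×10^-7 m⁴.
θ = T·L/(G·J) = 963.0 × 1.99 / (76.2×10⁹ × 8.839×10^-7) = 0.02845 rad.

28.5 mrad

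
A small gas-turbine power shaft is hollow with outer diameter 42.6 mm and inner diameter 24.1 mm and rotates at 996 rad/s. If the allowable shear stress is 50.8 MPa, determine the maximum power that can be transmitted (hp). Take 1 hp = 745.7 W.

J = π(d_o⁴ − d_i⁴)/32 = π(0.0426⁴ − 0.0241⁴)/32 = 2.902×10^-7 m⁴.
T_max = τ_allow·J/r = 5.08×10^7 × 2.902×10^-7 / 0.0213 = 692.1 N·m.
ω = 996 rad/s, so P_max = T_max·ω = 6.894×10^5 W.

924 hp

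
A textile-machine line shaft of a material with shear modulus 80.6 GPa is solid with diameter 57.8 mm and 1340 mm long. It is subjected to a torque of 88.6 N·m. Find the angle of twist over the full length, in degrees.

0.0770°

J = πd⁴/32 = π(0.0578)⁴/32 = 1.096×10^-6 m⁴.
θ = T·L/(G·J) = 88.60 × 1.34 / (80.6×10⁹ × 1.096×10^-6) = 1.344×10^-3 rad.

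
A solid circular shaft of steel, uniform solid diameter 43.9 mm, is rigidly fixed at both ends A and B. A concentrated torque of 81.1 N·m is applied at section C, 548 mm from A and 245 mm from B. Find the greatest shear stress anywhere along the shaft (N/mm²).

With uniform GJ and both ends fixed, compatibility θ_AC = θ_CB gives T_A·a = T_B·b, together with T_A + T_B = T₀.
T_A = T₀·b/(a+b) = 81.10·245/793.0 = 25.06 N·m; T_B = 56.04 N·m.
τ in each portion: τ_AC = 1.51×10^6 Pa, τ_CB = 3.37×10^6 Pa; maximum is in CB.
τ_max = T_CB·r/J = 56.04·0.0220/3.65×10^-7 = 3.374×10^6 Pa.

3.37 N/mm²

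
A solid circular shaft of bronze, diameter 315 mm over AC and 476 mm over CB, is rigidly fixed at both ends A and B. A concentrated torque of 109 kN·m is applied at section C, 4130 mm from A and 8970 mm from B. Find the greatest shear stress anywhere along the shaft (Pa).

Compatibility: T_A·a/J_AC = T_B·b/J_CB with T_A + T_B = T₀.
J_AC = 9.67×10^-4 m⁴, J_CB = 5.04×10^-3 m⁴, so T_A = T₀·(J_AC/a)/((J_AC/a)+(J_CB/b)) = 32050 N·m, T_B = 76950 N·m.
τ in each portion: τ_AC = 5.22×10^6 Pa, τ_CB = 3.63×10^6 Pa; maximum is in AC.
τ_max = T_AC·r/J = 32050·0.158/9.67×10^-4 = 5.223×10^6 Pa.

5.22e6 Pa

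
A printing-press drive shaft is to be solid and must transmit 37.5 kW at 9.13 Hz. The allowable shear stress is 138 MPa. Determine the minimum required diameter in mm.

ω = 2π·9.13 = 57.37 rad/s, so T = P/ω = 37.5×10³ / 57.37 = 653.7 N·m.
For a solid shaft τ_max = 16T/(πd³), so d = (16T/(π τ_allow))^(1/3) = (16·653.7/(π·1.38×10^8))^(1/3) = 0.02890 m.

28.9 mm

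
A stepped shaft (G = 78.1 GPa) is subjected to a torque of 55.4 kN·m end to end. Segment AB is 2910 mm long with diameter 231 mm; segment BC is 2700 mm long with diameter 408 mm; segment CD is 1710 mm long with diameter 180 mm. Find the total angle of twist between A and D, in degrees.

J_AB = π(0.231)⁴/32 = 2.80×10^-4 m⁴; J_BC = π(0.408)⁴/32 = 2.72×10^-3 m⁴; J_CD = π(0.180)⁴/32 = 1.03×10^-4 m⁴.
θ = (T/G)·Σ L_i/J_i = (55400/78.1×10⁹)·(2.91/2.80×10^-4 + 2.70/2.72×10^-3 + 1.71/1.03×10^-4) = 0.01986 rad.

1.14°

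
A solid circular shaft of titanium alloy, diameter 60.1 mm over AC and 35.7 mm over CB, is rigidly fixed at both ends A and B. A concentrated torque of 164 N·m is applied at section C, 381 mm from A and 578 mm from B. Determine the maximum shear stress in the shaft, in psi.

Compatibility: T_A·a/J_AC = T_B·b/J_CB with T_A + T_B = T₀.
J_AC = 1.28×10^-6 m⁴, J_CB = 1.59×10^-7 m⁴, so T_A = T₀·(J_AC/a)/((J_AC/a)+(J_CB/b)) = 151.6 N·m, T_B = 12.44 N·m.
τ in each portion: τ_AC = 3.56×10^6 Pa, τ_CB = 1.39×10^6 Pa; maximum is in AC.
τ_max = T_AC·r/J = 151.6·0.0301/1.28×10^-6 = 3.556×10^6 Pa.

516 psi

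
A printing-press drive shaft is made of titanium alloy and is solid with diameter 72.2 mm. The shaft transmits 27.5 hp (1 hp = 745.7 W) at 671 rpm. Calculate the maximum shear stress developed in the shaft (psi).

573 psi

ω = 2π·671/60 = 70.27 rad/s, so T = P/ω = 27.5×745.7 / 70.27 = 291.8 N·m.
J = πd⁴/32 = π(0.0722)⁴/32 = 2.668×10^-6 m⁴.
τ_max = T·r/J = 291.8 × 0.0361 / 2.668×10^-6 = 3.949×10^6 Pa.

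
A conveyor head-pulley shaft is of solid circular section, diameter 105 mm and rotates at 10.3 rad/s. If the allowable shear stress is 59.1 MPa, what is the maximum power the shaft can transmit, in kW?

138 kW

J = πd⁴/32 = π(0.105)⁴/32 = 1.193×10^-5 m⁴.
T_max = τ_allow·J/r = 5.91×10^7 × 1.193×10^-5 / 0.0525 = 13430 N·m.
ω = 10.3 rad/s, so P_max = T_max·ω = 1.384×10^5 W.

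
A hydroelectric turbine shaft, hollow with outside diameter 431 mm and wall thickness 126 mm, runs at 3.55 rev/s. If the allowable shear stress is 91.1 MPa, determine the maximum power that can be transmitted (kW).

J = π(d_o⁴ − d_i⁴)/32 = π(0.431⁴ − 0.179⁴)/32 = 3.287×10^-3 m⁴.
T_max = τ_allow·J/r = 9.11×10^7 × 3.287×10^-3 / 0.215 = 1.390e6 N·m.
ω = 2π·3.55 = 22.31 rad/s, so P_max = T_max·ω = 3.099×10^7 W.

31000 kW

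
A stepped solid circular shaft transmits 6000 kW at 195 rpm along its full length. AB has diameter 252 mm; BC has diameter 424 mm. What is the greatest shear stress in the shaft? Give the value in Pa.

9.35e7 Pa

ω = 2π·195/60 = 20.42 rad/s, so T = P/ω = 6000×10³ / 20.42 = 293800 N·m.
Under the same torque, τ_max = 16T/(πd³) is largest where d is smallest — segment AB (d = 252 mm).
τ_max = 16·293800/(π·(0.252)³) = 9.351×10^7 Pa.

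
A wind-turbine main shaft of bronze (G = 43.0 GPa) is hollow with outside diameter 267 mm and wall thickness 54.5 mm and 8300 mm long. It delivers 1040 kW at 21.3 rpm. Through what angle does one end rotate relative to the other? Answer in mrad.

206 mrad

ω = 2π·21.3/60 = 2.231 rad/s, so T = P/ω = 1040×10³ / 2.231 = 466300 N·m.
J = π(d_o⁴ − d_i⁴)/32 = π(0.267⁴ − 0.158⁴)/32 = 4.378×10^-4 m⁴.
θ = T·L/(G·J) = 466300 × 8.30 / (43.0×10⁹ × 4.378×10^-4) = 0.2056 rad.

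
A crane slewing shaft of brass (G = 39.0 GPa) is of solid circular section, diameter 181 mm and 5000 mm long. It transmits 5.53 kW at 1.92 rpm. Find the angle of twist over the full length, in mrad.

33.5 mrad

ω = 2π·1.92/60 = 0.2011 rad/s, so T = P/ω = 5.53×10³ / 0.2011 = 27500 N·m.
J = πd⁴/32 = π(0.181)⁴/32 = 1.054×10^-4 m⁴.
θ = T·L/(G·J) = 27500 × 5.00 / (39.0×10⁹ × 1.054×10^-4) = 0.03346 rad.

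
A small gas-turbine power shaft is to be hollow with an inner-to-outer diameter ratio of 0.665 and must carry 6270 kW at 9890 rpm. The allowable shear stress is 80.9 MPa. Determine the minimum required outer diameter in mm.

78.0 mm

ω = 2π·9890/60 = 1036 rad/s, so T = P/ω = 6270×10³ / 1036 = 6054 N·m.
For a hollow shaft with d_i/d_o = 0.665: τ_max = 16T/(π d_o³ (1−k⁴)), so d_o = [16T/(π τ_allow (1−k⁴))]^(1/3) = [16·6054/(π·8.09×10^7·0.8044)]^(1/3) = 0.07796 m.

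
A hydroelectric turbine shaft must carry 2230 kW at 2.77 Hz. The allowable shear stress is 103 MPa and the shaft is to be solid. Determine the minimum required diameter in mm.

ω = 2π·2.77 = 17.40 rad/s, so T = P/ω = 2230×10³ / 17.40 = 128100 N·m.
For a solid shaft τ_max = 16T/(πd³), so d = (16T/(π τ_allow))^(1/3) = (16·128100/(π·1.03×10^8))^(1/3) = 0.1850 m.

185 mm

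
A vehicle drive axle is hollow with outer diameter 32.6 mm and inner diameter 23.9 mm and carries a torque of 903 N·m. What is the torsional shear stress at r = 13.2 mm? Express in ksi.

J = π(d_o⁴ − d_i⁴)/32 = π(0.0326⁴ − 0.0239⁴)/32 = 7.885×10^-8 m⁴.
Shear stress varies linearly with radius: τ = T·r/J = 903.0 × 0.0132 / 7.885×10^-8 = 1.512×10^8 Pa.

21.9 ksi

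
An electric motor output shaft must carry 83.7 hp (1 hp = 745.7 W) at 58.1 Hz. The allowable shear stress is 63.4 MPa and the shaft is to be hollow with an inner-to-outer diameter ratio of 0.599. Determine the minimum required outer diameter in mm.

ω = 2π·58.1 = 365.1 rad/s, so T = P/ω = 83.7×745.7 / 365.1 = 171.0 N·m.
For a hollow shaft with d_i/d_o = 0.599: τ_max = 16T/(π d_o³ (1−k⁴)), so d_o = [16T/(π τ_allow (1−k⁴))]^(1/3) = [16·171.0/(π·6.34×10^7·0.8713)]^(1/3) = 0.02507 m.

25.1 mm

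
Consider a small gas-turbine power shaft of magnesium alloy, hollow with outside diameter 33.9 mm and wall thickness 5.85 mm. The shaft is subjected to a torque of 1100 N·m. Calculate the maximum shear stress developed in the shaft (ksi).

25.6 ksi

J = π(d_o⁴ − d_i⁴)/32 = π(0.0339⁴ − 0.0222⁴)/32 = 1.058×10^-7 m⁴.
τ_max = T·r/J = 1100 × 0.0169 / 1.058×10^-7 = 1.762×10^8 Pa.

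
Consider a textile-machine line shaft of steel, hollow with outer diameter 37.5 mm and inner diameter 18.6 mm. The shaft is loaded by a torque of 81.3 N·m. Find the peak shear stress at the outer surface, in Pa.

8.36e6 Pa

J = π(d_o⁴ − d_i⁴)/32 = π(0.0375⁴ − 0.0186⁴)/32 = 1.824×10^-7 m⁴.
τ_max = T·r/J = 81.30 × 0.0187 / 1.824×10^-7 = 8.358×10^6 Pa.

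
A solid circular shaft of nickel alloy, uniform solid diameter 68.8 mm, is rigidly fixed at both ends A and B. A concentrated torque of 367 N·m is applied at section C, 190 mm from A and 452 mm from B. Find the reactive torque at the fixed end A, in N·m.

With uniform GJ and both ends fixed, compatibility θ_AC = θ_CB gives T_A·a = T_B·b, together with T_A + T_B = T₀.
T_A = T₀·b/(a+b) = 367.0·452/642.0 = 258.4 N·m; T_B = 108.6 N·m.

258 N·m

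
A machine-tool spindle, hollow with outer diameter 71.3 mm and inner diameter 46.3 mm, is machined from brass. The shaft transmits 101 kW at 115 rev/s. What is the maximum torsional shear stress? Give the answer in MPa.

2.39 MPa

ω = 2π·115 = 722.6 rad/s, so T = P/ω = 101×10³ / 722.6 = 139.8 N·m.
J = π(d_o⁴ − d_i⁴)/32 = π(0.0713⁴ − 0.0463⁴)/32 = 2.086×10^-6 m⁴.
τ_max = T·r/J = 139.8 × 0.0357 / 2.086×10^-6 = 2.389×10^6 Pa.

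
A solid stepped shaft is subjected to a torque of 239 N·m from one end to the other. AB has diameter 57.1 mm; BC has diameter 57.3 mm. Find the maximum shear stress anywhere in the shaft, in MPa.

Under the same torque, τ_max = 16T/(πd³) is largest where d is smallest — segment AB (d = 57.1 mm).
τ_max = 16·239.0/(π·(0.0571)³) = 6.538×10^6 Pa.

6.54 MPa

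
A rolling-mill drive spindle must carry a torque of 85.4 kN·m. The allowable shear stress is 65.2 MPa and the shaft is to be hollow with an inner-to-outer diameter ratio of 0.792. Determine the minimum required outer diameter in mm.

For a hollow shaft with d_i/d_o = 0.792: τ_max = 16T/(π d_o³ (1−k⁴)), so d_o = [16T/(π τ_allow (1−k⁴))]^(1/3) = [16·85400/(π·6.52×10^7·0.6065)]^(1/3) = 0.2224 m.

222 mm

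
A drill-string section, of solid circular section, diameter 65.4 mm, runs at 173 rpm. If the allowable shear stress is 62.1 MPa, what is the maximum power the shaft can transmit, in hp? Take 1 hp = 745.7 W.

82.9 hp

J = πd⁴/32 = π(0.0654)⁴/32 = 1.796×10^-6 m⁴.
T_max = τ_allow·J/r = 6.21×10^7 × 1.796×10^-6 / 0.0327 = 3411 N·m.
ω = 2π·173/60 = 18.12 rad/s, so P_max = T_max·ω = 6.179×10^4 W.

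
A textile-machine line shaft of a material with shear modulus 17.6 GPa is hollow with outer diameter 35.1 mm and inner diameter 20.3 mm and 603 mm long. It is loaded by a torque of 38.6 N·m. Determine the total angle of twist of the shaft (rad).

J = π(d_o⁴ − d_i⁴)/32 = π(0.0351⁴ − 0.0203⁴)/32 = 1.323×10^-7 m⁴.
θ = T·L/(G·J) = 38.60 × 0.603 / (17.6×10⁹ × 1.323×10^-7) = 9.993×10^-3 rad.

0.00999 rad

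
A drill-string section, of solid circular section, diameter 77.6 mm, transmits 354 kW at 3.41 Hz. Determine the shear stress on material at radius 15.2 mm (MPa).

ω = 2π·3.41 = 21.43 rad/s, so T = P/ω = 354×10³ / 21.43 = 16520 N·m.
J = πd⁴/32 = π(0.0776)⁴/32 = 3.560×10^-6 m⁴.
Shear stress varies linearly with radius: τ = T·r/J = 16520 × 0.0152 / 3.560×10^-6 = 7.054×10^7 Pa.

70.5 MPa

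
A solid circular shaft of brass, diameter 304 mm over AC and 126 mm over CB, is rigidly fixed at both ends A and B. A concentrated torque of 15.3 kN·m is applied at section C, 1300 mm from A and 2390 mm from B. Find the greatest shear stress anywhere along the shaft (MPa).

2.73 MPa

Compatibility: T_A·a/J_AC = T_B·b/J_CB with T_A + T_B = T₀.
J_AC = 8.38×10^-4 m⁴, J_CB = 2.47×10^-5 m⁴, so T_A = T₀·(J_AC/a)/((J_AC/a)+(J_CB/b)) = 15060 N·m, T_B = 241.7 N·m.
τ in each portion: τ_AC = 2.73×10^6 Pa, τ_CB = 6.15×10^5 Pa; maximum is in AC.
τ_max = T_AC·r/J = 15060·0.152/8.38×10^-4 = 2.730×10^6 Pa.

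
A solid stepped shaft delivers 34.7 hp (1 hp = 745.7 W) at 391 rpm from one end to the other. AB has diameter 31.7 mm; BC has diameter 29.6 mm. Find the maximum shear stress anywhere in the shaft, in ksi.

ω = 2π·391/60 = 40.95 rad/s, so T = P/ω = 34.7×745.7 / 40.95 = 632.0 N·m.
Under the same torque, τ_max = 16T/(πd³) is largest where d is smallest — segment BC (d = 29.6 mm).
τ_max = 16·632.0/(π·(0.0296)³) = 1.241×10^8 Pa.

18.0 ksi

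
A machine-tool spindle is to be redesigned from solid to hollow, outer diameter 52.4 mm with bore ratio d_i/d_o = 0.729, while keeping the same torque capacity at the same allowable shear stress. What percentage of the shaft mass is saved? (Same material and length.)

41.5 %

Equal τ_max and T ⇒ the solid shaft needs d_s³ = d_o³(1−k⁴), so d_s = 52.4·(1−0.729⁴)^(1/3) = 46.91 mm.
Area ratio A_h/A_s = d_o²(1−k²)/d_s² = (1−k²)/(1−k⁴)^(2/3) = 0.5846.
Mass saving = 1 − 0.5846 = 41.5 %.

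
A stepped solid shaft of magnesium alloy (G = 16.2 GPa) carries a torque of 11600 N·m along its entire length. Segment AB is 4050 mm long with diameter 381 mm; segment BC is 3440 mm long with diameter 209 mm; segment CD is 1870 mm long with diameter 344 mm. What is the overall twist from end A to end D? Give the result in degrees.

0.890°

J_AB = π(0.381)⁴/32 = 2.07×10^-3 m⁴; J_BC = π(0.209)⁴/32 = 1.87×10^-4 m⁴; J_CD = π(0.344)⁴/32 = 1.37×10^-3 m⁴.
θ = (T/G)·Σ L_i/J_i = (11600/16.2×10⁹)·(4.05/2.07×10^-3 + 3.44/1.87×10^-4 + 1.87/1.37×10^-3) = 0.01553 rad.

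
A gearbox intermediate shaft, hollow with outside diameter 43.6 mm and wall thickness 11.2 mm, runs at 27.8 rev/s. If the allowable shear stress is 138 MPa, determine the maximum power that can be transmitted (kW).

370 kW

J = π(d_o⁴ − d_i⁴)/32 = π(0.0436⁴ − 0.0212⁴)/32 = 3.349×10^-7 m⁴.
T_max = τ_allow·J/r = 1.38×10^8 × 3.349×10^-7 / 0.0218 = 2120 N·m.
ω = 2π·27.8 = 174.7 rad/s, so P_max = T_max·ω = 3.703×10^5 W.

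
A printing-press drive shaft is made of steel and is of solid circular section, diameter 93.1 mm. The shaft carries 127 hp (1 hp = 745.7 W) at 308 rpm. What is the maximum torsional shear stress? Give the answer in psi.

2690 psi

ω = 2π·308/60 = 32.25 rad/s, so T = P/ω = 127×745.7 / 32.25 = 2936 N·m.
J = πd⁴/32 = π(0.0931)⁴/32 = 7.376×10^-6 m⁴.
τ_max = T·r/J = 2936 × 0.0465 / 7.376×10^-6 = 1.853×10^7 Pa.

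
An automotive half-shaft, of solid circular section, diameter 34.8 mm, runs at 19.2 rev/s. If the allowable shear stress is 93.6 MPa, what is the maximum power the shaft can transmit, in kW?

J = πd⁴/32 = π(0.0348)⁴/32 = 1.440×10^-7 m⁴.
T_max = τ_allow·J/r = 9.36×10^7 × 1.440×10^-7 / 0.0174 = 774.5 N·m.
ω = 2π·19.2 = 120.6 rad/s, so P_max = T_max·ω = 9.344×10^4 W.

93.4 kW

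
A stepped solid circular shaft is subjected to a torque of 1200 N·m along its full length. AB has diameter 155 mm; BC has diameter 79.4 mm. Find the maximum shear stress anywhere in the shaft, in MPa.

Under the same torque, τ_max = 16T/(πd³) is largest where d is smallest — segment BC (d = 79.4 mm).
τ_max = 16·1200/(π·(0.0794)³) = 1.221×10^7 Pa.

12.2 MPa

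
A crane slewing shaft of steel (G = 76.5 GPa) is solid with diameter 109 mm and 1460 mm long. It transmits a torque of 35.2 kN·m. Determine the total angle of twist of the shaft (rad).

0.0485 rad

J = πd⁴/32 = π(0.109)⁴/32 = 1.386×10^-5 m⁴.
θ = T·L/(G·J) = 35200 × 1.46 / (76.5×10⁹ × 1.386×10^-5) = 0.04848 rad.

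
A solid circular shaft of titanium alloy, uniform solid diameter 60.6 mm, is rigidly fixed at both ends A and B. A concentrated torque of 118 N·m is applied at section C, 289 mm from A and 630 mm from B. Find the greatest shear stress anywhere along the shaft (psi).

With uniform GJ and both ends fixed, compatibility θ_AC = θ_CB gives T_A·a = T_B·b, together with T_A + T_B = T₀.
T_A = T₀·b/(a+b) = 118.0·630/919.0 = 80.89 N·m; T_B = 37.11 N·m.
τ in each portion: τ_AC = 1.85×10^6 Pa, τ_CB = 8.49×10^5 Pa; maximum is in AC.
τ_max = T_AC·r/J = 80.89·0.0303/1.32×10^-6 = 1.851×10^6 Pa.

268 psi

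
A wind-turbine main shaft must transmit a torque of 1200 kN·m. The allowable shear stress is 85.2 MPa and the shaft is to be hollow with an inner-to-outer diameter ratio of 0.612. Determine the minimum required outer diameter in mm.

For a hollow shaft with d_i/d_o = 0.612: τ_max = 16T/(π d_o³ (1−k⁴)), so d_o = [16T/(π τ_allow (1−k⁴))]^(1/3) = [16·1.200e6/(π·8.52×10^7·0.8597)]^(1/3) = 0.4370 m.

437 mm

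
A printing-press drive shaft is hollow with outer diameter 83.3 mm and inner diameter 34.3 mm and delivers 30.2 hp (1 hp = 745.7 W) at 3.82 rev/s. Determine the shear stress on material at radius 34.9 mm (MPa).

7.13 MPa

ω = 2π·3.82 = 24.00 rad/s, so T = P/ω = 30.2×745.7 / 24.00 = 938.3 N·m.
J = π(d_o⁴ − d_i⁴)/32 = π(0.0833⁴ − 0.0343⁴)/32 = 4.591×10^-6 m⁴.
Shear stress varies linearly with radius: τ = T·r/J = 938.3 × 0.0349 / 4.591×10^-6 = 7.132×10^6 Pa.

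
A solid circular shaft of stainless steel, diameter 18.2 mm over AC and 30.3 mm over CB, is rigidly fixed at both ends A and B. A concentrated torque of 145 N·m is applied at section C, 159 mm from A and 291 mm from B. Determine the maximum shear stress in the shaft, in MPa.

Compatibility: T_A·a/J_AC = T_B·b/J_CB with T_A + T_B = T₀.
J_AC = 1.08×10^-8 m⁴, J_CB = 8.28×10^-8 m⁴, so T_A = T₀·(J_AC/a)/((J_AC/a)+(J_CB/b)) = 27.90 N·m, T_B = 117.1 N·m.
τ in each portion: τ_AC = 2.36×10^7 Pa, τ_CB = 2.14×10^7 Pa; maximum is in AC.
τ_max = T_AC·r/J = 27.90·0.00910/1.08×10^-8 = 2.357×10^7 Pa.

23.6 MPa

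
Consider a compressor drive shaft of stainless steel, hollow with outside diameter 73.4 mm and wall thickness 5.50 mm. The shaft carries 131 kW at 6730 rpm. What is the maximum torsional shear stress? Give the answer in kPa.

ω = 2π·6730/60 = 704.8 rad/s, so T = P/ω = 131×10³ / 704.8 = 185.9 N·m.
J = π(d_o⁴ − d_i⁴)/32 = π(0.0734⁴ − 0.0624⁴)/32 = 1.361×10^-6 m⁴.
τ_max = T·r/J = 185.9 × 0.0367 / 1.361×10^-6 = 5.012×10^6 Pa.

5010 kPa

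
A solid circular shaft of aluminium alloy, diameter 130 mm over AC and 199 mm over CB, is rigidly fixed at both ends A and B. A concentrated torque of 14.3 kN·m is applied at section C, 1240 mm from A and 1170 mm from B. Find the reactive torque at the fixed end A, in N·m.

2100 N·m

Compatibility: T_A·a/J_AC = T_B·b/J_CB with T_A + T_B = T₀.
J_AC = 2.80×10^-5 m⁴, J_CB = 1.54×10^-4 m⁴, so T_A = T₀·(J_AC/a)/((J_AC/a)+(J_CB/b)) = 2097 N·m, T_B = 12200 N·m.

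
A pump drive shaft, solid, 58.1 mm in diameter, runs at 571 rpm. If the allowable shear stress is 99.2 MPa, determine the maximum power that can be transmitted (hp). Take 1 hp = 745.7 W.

J = πd⁴/32 = π(0.0581)⁴/32 = 1.119×10^-6 m⁴.
T_max = τ_allow·J/r = 9.92×10^7 × 1.119×10^-6 / 0.0290 = 3820 N·m.
ω = 2π·571/60 = 59.79 rad/s, so P_max = T_max·ω = 2.284×10^5 W.

306 hp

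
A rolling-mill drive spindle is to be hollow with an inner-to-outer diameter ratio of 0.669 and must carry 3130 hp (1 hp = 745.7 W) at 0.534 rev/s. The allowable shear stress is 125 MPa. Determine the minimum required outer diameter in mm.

328 mm

ω = 2π·0.534 = 3.355 rad/s, so T = P/ω = 3130×745.7 / 3.355 = 695600 N·m.
For a hollow shaft with d_i/d_o = 0.669: τ_max = 16T/(π d_o³ (1−k⁴)), so d_o = [16T/(π τ_allow (1−k⁴))]^(1/3) = [16·695600/(π·1.25×10^8·0.7997)]^(1/3) = 0.3285 m.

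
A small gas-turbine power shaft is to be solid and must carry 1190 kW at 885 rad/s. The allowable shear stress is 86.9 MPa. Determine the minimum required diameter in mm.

ω = 885 rad/s, so T = P/ω = 1190×10³ / 885.0 = 1345 N·m.
For a solid shaft τ_max = 16T/(πd³), so d = (16T/(π τ_allow))^(1/3) = (16·1345/(π·8.69×10^7))^(1/3) = 0.04287 m.

42.9 mm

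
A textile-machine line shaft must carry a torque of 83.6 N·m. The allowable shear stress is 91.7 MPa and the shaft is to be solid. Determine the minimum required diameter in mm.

For a solid shaft τ_max = 16T/(πd³), so d = (16T/(π τ_allow))^(1/3) = (16·83.60/(π·9.17×10^7))^(1/3) = 0.01668 m.

16.7 mm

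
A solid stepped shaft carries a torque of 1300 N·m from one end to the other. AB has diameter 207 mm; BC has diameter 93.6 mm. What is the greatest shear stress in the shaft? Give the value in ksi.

1.17 ksi

Under the same torque, τ_max = 16T/(πd³) is largest where d is smallest — segment BC (d = 93.6 mm).
τ_max = 16·1300/(π·(0.0936)³) = 8.074×10^6 Pa.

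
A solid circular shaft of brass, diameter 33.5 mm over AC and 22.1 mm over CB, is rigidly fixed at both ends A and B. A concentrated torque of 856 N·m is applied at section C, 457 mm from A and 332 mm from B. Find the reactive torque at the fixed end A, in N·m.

679 N·m

Compatibility: T_A·a/J_AC = T_B·b/J_CB with T_A + T_B = T₀.
J_AC = 1.24×10^-7 m⁴, J_CB = 2.34×10^-8 m⁴, so T_A = T₀·(J_AC/a)/((J_AC/a)+(J_CB/b)) = 679.0 N·m, T_B = 177.0 N·m.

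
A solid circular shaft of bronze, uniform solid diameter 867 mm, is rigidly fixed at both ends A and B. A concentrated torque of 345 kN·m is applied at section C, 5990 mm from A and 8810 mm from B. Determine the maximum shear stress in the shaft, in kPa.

With uniform GJ and both ends fixed, compatibility θ_AC = θ_CB gives T_A·a = T_B·b, together with T_A + T_B = T₀.
T_A = T₀·b/(a+b) = 345000·8810/14800 = 205400 N·m; T_B = 139600 N·m.
τ in each portion: τ_AC = 1.60×10^6 Pa, τ_CB = 1.09×10^6 Pa; maximum is in AC.
τ_max = T_AC·r/J = 205400·0.433/0.0555 = 1.605×10^6 Pa.

1600 kPa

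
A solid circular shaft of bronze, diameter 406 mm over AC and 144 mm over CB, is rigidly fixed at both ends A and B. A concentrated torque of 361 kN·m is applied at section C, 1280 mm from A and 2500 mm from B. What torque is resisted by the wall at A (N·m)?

358000 N·m

Compatibility: T_A·a/J_AC = T_B·b/J_CB with T_A + T_B = T₀.
J_AC = 2.67×10^-3 m⁴, J_CB = 4.22×10^-5 m⁴, so T_A = T₀·(J_AC/a)/((J_AC/a)+(J_CB/b)) = 358100 N·m, T_B = 2901 N·m.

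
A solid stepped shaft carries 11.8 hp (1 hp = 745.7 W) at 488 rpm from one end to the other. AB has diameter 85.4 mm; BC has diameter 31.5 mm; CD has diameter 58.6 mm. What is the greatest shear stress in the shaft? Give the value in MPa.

28.1 MPa

ω = 2π·488/60 = 51.10 rad/s, so T = P/ω = 11.8×745.7 / 51.10 = 172.2 N·m.
Under the same torque, τ_max = 16T/(πd³) is largest where d is smallest — segment BC (d = 31.5 mm).
τ_max = 16·172.2/(π·(0.0315)³) = 2.806×10^7 Pa.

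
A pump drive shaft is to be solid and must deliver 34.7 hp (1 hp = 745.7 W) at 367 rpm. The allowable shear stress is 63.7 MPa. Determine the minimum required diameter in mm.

ω = 2π·367/60 = 38.43 rad/s, so T = P/ω = 34.7×745.7 / 38.43 = 673.3 N·m.
For a solid shaft τ_max = 16T/(πd³), so d = (16T/(π τ_allow))^(1/3) = (16·673.3/(π·6.37×10^7))^(1/3) = 0.03776 m.

37.8 mm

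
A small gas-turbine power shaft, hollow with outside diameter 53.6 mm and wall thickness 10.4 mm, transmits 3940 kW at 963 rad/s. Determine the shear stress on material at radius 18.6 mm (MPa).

ω = 963 rad/s, so T = P/ω = 3940×10³ / 963.0 = 4091 N·m.
J = π(d_o⁴ − d_i⁴)/32 = π(0.0536⁴ − 0.0328⁴)/32 = 6.967×10^-7 m⁴.
Shear stress varies linearly with radius: τ = T·r/J = 4091 × 0.0186 / 6.967×10^-7 = 1.092×10^8 Pa.

109 MPa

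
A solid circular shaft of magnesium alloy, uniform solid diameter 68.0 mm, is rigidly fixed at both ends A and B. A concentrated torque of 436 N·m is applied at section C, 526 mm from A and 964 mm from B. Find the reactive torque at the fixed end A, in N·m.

282 N·m

With uniform GJ and both ends fixed, compatibility θ_AC = θ_CB gives T_A·a = T_B·b, together with T_A + T_B = T₀.
T_A = T₀·b/(a+b) = 436.0·964/1490 = 282.1 N·m; T_B = 153.9 N·m.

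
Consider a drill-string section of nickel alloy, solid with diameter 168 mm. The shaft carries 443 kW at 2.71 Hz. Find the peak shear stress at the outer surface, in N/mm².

27.9 N/mm²

ω = 2π·2.71 = 17.03 rad/s, so T = P/ω = 443×10³ / 17.03 = 26020 N·m.
J = πd⁴/32 = π(0.168)⁴/32 = 7.821×10^-5 m⁴.
τ_max = T·r/J = 26020 × 0.0840 / 7.821×10^-5 = 2.794×10^7 Pa.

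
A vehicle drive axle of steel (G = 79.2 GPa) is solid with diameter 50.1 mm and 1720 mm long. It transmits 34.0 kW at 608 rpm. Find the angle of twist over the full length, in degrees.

1.07°

ω = 2π·608/60 = 63.67 rad/s, so T = P/ω = 34.0×10³ / 63.67 = 534.0 N·m.
J = πd⁴/32 = π(0.0501)⁴/32 = 6.185×10^-7 m⁴.
θ = T·L/(G·J) = 534.0 × 1.72 / (79.2×10⁹ × 6.185×10^-7) = 0.01875 rad.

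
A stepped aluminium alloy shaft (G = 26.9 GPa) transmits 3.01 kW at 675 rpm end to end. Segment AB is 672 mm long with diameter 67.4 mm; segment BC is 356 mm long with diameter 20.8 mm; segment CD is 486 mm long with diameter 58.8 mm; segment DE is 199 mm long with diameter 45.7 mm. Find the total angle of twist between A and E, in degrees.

ω = 2π·675/60 = 70.69 rad/s, so T = P/ω = 3.01×10³ / 70.69 = 42.58 N·m.
J_AB = π(0.0674)⁴/32 = 2.03×10^-6 m⁴; J_BC = π(0.0208)⁴/32 = 1.84×10^-8 m⁴; J_CD = π(0.0588)⁴/32 = 1.17×10^-6 m⁴; J_DE = π(0.0457)⁴/32 = 4.28×10^-7 m⁴.
θ = (T/G)·Σ L_i/J_i = (42.58/26.9×10⁹)·(0.672/2.03×10^-6 + 0.356/1.84×10^-8 + 0.486/1.17×10^-6 + 0.199/4.28×10^-7) = 0.03258 rad.

1.87°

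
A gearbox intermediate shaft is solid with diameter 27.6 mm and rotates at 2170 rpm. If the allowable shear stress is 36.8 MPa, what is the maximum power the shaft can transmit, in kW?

34.5 kW

J = πd⁴/32 = π(0.0276)⁴/32 = 5.697×10^-8 m⁴.
T_max = τ_allow·J/r = 3.68×10^7 × 5.697×10^-8 / 0.0138 = 151.9 N·m.
ω = 2π·2170/60 = 227.2 rad/s, so P_max = T_max·ω = 3.452×10^4 W.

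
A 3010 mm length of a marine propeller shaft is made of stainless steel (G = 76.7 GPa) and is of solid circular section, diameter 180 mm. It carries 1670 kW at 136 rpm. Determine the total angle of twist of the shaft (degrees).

2.56°

ω = 2π·136/60 = 14.24 rad/s, so T = P/ω = 1670×10³ / 14.24 = 117300 N·m.
J = πd⁴/32 = π(0.180)⁴/32 = 1.031×10^-4 m⁴.
θ = T·L/(G·J) = 117300 × 3.01 / (76.7×10⁹ × 1.031×10^-4) = 0.04465 rad.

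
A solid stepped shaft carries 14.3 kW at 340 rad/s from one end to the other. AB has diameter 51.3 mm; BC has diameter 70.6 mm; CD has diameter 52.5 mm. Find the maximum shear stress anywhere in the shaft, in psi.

ω = 340 rad/s, so T = P/ω = 14.3×10³ / 340.0 = 42.06 N·m.
Under the same torque, τ_max = 16T/(πd³) is largest where d is smallest — segment AB (d = 51.3 mm).
τ_max = 16·42.06/(π·(0.0513)³) = 1.587×10^6 Pa.

230 psi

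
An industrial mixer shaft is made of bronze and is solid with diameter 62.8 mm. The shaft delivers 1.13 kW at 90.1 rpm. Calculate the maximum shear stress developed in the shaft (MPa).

2.46 MPa

ω = 2π·90.1/60 = 9.435 rad/s, so T = P/ω = 1.13×10³ / 9.435 = 119.8 N·m.
J = πd⁴/32 = π(0.0628)⁴/32 = 1.527×10^-6 m⁴.
τ_max = T·r/J = 119.8 × 0.0314 / 1.527×10^-6 = 2.463×10^6 Pa.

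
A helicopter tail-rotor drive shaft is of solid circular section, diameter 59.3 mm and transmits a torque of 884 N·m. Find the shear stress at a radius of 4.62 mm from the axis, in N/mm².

J = πd⁴/32 = π(0.0593)⁴/32 = 1.214×10^-6 m⁴.
Shear stress varies linearly with radius: τ = T·r/J = 884.0 × 0.00462 / 1.214×10^-6 = 3.364×10^6 Pa.

3.36 N/mm²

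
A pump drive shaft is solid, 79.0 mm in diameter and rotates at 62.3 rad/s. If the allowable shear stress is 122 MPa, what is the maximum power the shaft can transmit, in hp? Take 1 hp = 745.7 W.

987 hp

J = πd⁴/32 = π(0.0790)⁴/32 = 3.824×10^-6 m⁴.
T_max = τ_allow·J/r = 1.22×10^8 × 3.824×10^-6 / 0.0395 = 11810 N·m.
ω = 62.3 rad/s, so P_max = T_max·ω = 7.358×10^5 W.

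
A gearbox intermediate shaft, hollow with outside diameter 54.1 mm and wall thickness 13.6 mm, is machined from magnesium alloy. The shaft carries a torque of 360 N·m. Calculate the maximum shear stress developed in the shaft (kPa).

12300 kPa

J = π(d_o⁴ − d_i⁴)/32 = π(0.0541⁴ − 0.0269⁴)/32 = 7.896×10^-7 m⁴.
τ_max = T·r/J = 360.0 × 0.0271 / 7.896×10^-7 = 1.233×10^7 Pa.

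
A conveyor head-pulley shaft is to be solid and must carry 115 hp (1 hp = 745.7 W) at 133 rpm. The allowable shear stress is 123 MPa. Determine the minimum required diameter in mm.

63.4 mm

ω = 2π·133/60 = 13.93 rad/s, so T = P/ω = 115×745.7 / 13.93 = 6157 N·m.
For a solid shaft τ_max = 16T/(πd³), so d = (16T/(π τ_allow))^(1/3) = (16·6157/(π·1.23×10^8))^(1/3) = 0.06341 m.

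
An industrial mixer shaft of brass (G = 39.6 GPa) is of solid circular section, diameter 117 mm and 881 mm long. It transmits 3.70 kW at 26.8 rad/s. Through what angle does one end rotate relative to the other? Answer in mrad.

0.167 mrad

ω = 26.8 rad/s, so T = P/ω = 3.70×10³ / 26.80 = 138.1 N·m.
J = πd⁴/32 = π(0.117)⁴/32 = 1.840×10^-5 m⁴.
θ = T·L/(G·J) = 138.1 × 0.881 / (39.6×10⁹ × 1.840×10^-5) = 1.670×10^-4 rad.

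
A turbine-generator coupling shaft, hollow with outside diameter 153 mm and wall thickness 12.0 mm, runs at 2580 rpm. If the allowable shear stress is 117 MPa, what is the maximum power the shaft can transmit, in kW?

J = π(d_o⁴ − d_i⁴)/32 = π(0.153⁴ − 0.129⁴)/32 = 2.661×10^-5 m⁴.
T_max = τ_allow·J/r = 1.17×10^8 × 2.661×10^-5 / 0.0765 = 40700 N·m.
ω = 2π·2580/60 = 270.2 rad/s, so P_max = T_max·ω = 1.100×10^7 W.

11000 kW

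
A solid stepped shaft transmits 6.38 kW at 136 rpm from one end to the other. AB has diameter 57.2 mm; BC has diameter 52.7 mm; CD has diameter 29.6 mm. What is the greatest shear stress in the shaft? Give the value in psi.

12800 psi

ω = 2π·136/60 = 14.24 rad/s, so T = P/ω = 6.38×10³ / 14.24 = 448.0 N·m.
Under the same torque, τ_max = 16T/(πd³) is largest where d is smallest — segment CD (d = 29.6 mm).
τ_max = 16·448.0/(π·(0.0296)³) = 8.797×10^7 Pa.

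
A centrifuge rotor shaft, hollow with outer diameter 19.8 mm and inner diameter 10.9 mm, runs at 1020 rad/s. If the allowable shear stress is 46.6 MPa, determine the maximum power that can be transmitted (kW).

65.8 kW

J = π(d_o⁴ − d_i⁴)/32 = π(0.0198⁴ − 0.0109⁴)/32 = 1.370×10^-8 m⁴.
T_max = τ_allow·J/r = 4.66×10^7 × 1.370×10^-8 / 0.00990 = 64.50 N·m.
ω = 1020 rad/s, so P_max = T_max·ω = 6.579×10^4 W.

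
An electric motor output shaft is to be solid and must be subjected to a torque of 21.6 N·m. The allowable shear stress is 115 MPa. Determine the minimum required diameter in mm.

9.85 mm

For a solid shaft τ_max = 16T/(πd³), so d = (16T/(π τ_allow))^(1/3) = (16·21.60/(π·1.15×10^8))^(1/3) = 0.009853 m.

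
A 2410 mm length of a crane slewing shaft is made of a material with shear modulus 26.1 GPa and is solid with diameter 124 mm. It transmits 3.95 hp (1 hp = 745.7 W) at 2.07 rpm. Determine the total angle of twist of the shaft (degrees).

ω = 2π·2.07/60 = 0.2168 rad/s, so T = P/ω = 3.95×745.7 / 0.2168 = 13590 N·m.
J = πd⁴/32 = π(0.124)⁴/32 = 2.321×10^-5 m⁴.
θ = T·L/(G·J) = 13590 × 2.41 / (26.1×10⁹ × 2.321×10^-5) = 0.05406 rad.

3.10°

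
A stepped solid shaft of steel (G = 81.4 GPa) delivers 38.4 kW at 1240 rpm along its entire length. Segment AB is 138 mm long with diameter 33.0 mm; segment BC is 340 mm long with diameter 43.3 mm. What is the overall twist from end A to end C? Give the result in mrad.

ω = 2π·1240/60 = 129.9 rad/s, so T = P/ω = 38.4×10³ / 129.9 = 295.7 N·m.
J_AB = π(0.0330)⁴/32 = 1.16×10^-7 m⁴; J_BC = π(0.0433)⁴/32 = 3.45×10^-7 m⁴.
θ = (T/G)·Σ L_i/J_i = (295.7/81.4×10⁹)·(0.138/1.16×10^-7 + 0.340/3.45×10^-7) = 7.885×10^-3 rad.

7.89 mrad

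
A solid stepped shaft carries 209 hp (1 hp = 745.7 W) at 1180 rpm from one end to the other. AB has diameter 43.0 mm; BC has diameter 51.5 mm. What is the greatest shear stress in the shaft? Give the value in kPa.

80800 kPa

ω = 2π·1180/60 = 123.6 rad/s, so T = P/ω = 209×745.7 / 123.6 = 1261 N·m.
Under the same torque, τ_max = 16T/(πd³) is largest where d is smallest — segment AB (d = 43.0 mm).
τ_max = 16·1261/(π·(0.0430)³) = 8.079×10^7 Pa.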